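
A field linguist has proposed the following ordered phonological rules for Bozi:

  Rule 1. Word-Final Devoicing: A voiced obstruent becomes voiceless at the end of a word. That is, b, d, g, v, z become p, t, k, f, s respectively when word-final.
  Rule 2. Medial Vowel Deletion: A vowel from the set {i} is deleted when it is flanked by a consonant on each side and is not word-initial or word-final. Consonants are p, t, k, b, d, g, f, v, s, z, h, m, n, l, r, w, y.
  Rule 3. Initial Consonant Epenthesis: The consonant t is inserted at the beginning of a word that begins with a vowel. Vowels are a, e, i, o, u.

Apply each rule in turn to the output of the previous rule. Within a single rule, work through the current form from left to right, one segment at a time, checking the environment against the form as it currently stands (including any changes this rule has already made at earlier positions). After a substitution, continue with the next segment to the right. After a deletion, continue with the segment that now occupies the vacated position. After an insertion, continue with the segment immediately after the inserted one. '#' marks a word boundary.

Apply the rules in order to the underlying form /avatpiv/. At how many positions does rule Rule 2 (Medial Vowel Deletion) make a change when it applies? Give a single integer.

1

Rule 1 Word-Final Devoicing: [avatpiv] → [avatpif]
Rule 2 Medial Vowel Deletion: [avatpif] → [avatpf]
Rule 3 Initial Consonant Epenthesis: [avatpf] → [tavatpf]
Rule Rule 2 changed 1 position(s).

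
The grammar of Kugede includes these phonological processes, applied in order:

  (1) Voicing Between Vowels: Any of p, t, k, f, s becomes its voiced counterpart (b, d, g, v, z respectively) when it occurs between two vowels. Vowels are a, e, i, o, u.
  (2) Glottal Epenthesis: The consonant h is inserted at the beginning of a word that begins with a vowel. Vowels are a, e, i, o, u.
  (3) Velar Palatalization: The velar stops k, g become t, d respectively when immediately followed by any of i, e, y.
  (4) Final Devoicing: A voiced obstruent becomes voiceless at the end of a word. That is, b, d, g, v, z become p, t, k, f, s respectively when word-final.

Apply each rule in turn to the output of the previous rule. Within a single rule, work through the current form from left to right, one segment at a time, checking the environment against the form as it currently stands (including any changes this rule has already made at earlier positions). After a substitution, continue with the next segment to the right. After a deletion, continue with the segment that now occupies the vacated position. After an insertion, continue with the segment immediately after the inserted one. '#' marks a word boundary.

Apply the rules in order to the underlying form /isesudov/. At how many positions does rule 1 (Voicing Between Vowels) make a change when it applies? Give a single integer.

(1) Voicing Between Vowels: [isesudov] → [izezudov]
(2) Glottal Epenthesis: [izezudov] → [hizezudov]
(3) Velar Palatalization: no change — [hizezudov]
(4) Final Devoicing: [hizezudov] → [hizezudof]
Rule 1 changed 2 position(s).

2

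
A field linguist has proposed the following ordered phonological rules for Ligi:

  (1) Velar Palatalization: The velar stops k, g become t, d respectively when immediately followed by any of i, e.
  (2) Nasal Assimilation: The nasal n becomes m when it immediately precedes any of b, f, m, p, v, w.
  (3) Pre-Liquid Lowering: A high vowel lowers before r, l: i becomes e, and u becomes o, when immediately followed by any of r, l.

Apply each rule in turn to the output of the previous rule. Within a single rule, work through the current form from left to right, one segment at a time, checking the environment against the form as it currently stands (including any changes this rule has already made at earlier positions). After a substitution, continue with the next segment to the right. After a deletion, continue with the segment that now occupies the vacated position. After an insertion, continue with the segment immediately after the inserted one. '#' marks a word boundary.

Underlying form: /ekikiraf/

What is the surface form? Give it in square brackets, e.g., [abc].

[etiteraf]

(1) Velar Palatalization: [ekikiraf] → [etitiraf]
(2) Nasal Assimilation: no change — [etitiraf]
(3) Pre-Liquid Lowering: [etitiraf] → [etiteraf]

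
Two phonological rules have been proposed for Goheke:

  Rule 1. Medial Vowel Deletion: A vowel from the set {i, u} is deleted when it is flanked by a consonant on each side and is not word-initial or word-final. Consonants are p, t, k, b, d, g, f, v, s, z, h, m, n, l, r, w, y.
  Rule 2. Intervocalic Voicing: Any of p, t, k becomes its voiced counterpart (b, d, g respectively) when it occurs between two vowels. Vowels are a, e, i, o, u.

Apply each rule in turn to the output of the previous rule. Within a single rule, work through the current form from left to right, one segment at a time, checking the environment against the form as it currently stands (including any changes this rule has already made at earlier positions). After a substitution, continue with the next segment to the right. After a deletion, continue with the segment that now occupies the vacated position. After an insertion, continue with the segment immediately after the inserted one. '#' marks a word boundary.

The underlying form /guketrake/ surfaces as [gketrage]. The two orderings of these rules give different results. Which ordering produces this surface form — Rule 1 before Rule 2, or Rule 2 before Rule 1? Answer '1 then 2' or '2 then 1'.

Order 1 then 2:
  1 Medial Vowel Deletion: [guketrake] → [gketrake]
  2 Intervocalic Voicing: [gketrake] → [gketrage]
  result: [gketrage]
Order 2 then 1:
  2 Intervocalic Voicing: [guketrake] → [gugetrage]
  1 Medial Vowel Deletion: [gugetrage] → [ggetrage]
  result: [ggetrage]

1 then 2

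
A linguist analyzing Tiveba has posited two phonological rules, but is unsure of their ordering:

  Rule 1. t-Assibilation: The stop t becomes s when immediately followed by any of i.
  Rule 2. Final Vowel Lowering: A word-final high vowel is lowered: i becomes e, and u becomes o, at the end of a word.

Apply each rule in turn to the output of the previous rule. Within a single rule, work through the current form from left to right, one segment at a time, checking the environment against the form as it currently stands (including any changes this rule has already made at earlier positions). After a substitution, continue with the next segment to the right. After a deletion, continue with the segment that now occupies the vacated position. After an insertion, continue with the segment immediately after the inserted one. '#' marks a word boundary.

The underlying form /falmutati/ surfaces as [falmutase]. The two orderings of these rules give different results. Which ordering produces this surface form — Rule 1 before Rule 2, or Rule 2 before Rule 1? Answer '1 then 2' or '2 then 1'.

Order 1 then 2:
  1 t-Assibilation: [falmutati] → [falmutasi]
  2 Final Vowel Lowering: [falmutasi] → [falmutase]
  result: [falmutase]
Order 2 then 1:
  2 Final Vowel Lowering: [falmutati] → [falmutate]
  1 t-Assibilation: no change — [falmutate]
  result: [falmutate]

1 then 2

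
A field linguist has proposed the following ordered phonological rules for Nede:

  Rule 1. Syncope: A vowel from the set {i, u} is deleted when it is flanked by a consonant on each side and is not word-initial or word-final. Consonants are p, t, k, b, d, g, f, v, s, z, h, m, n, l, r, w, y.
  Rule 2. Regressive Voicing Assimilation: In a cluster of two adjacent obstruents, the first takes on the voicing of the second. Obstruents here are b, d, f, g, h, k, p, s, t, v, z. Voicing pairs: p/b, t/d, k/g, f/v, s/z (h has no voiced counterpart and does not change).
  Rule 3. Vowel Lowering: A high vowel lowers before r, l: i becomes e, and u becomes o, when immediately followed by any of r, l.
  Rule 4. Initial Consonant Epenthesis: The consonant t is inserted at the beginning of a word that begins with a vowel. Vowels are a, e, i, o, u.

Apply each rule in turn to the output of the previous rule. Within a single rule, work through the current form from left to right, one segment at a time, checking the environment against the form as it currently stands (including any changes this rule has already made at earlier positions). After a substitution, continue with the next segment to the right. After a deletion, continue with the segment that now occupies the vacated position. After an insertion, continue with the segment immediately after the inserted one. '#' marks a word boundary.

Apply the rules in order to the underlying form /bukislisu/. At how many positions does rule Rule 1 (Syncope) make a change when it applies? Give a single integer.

3

Rule 1 Syncope: [bukislisu] → [bkslsu]
Rule 2 Regressive Voicing Assimilation: [bkslsu] → [pkslsu]
Rule 3 Vowel Lowering: no change — [pkslsu]
Rule 4 Initial Consonant Epenthesis: no change — [pkslsu]
Rule Rule 1 changed 3 position(s).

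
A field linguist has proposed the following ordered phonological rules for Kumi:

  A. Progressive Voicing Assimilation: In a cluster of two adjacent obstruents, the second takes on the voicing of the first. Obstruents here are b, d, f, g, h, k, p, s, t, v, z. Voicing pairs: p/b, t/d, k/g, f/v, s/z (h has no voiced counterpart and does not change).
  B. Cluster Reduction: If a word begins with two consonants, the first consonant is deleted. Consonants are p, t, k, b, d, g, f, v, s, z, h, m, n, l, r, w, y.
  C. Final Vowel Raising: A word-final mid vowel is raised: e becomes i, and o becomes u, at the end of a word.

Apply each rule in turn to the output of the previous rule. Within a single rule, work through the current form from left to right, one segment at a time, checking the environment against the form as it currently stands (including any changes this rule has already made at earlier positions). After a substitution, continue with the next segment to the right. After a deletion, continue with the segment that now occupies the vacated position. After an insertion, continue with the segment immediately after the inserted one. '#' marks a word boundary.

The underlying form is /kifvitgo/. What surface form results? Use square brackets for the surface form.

[kiffitku]

A Progressive Voicing Assimilation: [kifvitgo] → [kiffitko]
B Cluster Reduction: no change — [kiffitko]
C Final Vowel Raising: [kiffitko] → [kiffitku]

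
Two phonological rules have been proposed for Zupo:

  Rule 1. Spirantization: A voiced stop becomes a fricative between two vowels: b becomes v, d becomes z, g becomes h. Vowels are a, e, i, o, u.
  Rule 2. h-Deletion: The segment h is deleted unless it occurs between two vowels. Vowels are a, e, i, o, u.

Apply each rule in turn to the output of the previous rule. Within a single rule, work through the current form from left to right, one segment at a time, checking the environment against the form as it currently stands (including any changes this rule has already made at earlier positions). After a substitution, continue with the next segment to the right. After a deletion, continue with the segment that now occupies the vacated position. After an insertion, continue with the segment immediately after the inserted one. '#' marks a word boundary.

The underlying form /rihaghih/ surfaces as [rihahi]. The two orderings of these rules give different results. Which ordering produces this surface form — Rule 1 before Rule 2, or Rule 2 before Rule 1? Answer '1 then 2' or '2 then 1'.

Order 1 then 2:
  1 Spirantization: no change — [rihaghih]
  2 h-Deletion: [rihaghih] → [rihagi]
  result: [rihagi]
Order 2 then 1:
  2 h-Deletion: [rihaghih] → [rihagi]
  1 Spirantization: [rihagi] → [rihahi]
  result: [rihahi]

2 then 1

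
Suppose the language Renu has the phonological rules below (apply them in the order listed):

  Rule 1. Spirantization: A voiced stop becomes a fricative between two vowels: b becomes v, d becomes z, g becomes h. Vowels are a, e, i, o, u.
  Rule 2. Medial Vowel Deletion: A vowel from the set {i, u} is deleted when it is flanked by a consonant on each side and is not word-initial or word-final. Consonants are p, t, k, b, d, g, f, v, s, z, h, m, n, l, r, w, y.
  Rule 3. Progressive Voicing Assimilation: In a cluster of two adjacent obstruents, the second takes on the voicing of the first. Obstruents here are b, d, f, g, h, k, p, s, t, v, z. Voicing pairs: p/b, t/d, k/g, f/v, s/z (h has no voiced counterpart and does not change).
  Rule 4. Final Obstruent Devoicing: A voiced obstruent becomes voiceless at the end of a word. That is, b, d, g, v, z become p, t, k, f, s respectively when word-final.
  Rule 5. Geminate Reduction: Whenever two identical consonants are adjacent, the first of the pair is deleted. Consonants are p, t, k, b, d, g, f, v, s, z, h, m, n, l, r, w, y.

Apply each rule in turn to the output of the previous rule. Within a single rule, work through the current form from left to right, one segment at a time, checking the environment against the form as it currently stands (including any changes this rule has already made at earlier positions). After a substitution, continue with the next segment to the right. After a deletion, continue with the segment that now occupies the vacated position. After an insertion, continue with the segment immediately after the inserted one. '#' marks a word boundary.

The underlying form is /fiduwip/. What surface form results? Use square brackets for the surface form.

Rule 1 Spirantization: [fiduwip] → [fizuwip]
Rule 2 Medial Vowel Deletion: [fizuwip] → [fzwp]
Rule 3 Progressive Voicing Assimilation: [fzwp] → [fswp]
Rule 4 Final Obstruent Devoicing: no change — [fswp]
Rule 5 Geminate Reduction: no change — [fswp]

[fswp]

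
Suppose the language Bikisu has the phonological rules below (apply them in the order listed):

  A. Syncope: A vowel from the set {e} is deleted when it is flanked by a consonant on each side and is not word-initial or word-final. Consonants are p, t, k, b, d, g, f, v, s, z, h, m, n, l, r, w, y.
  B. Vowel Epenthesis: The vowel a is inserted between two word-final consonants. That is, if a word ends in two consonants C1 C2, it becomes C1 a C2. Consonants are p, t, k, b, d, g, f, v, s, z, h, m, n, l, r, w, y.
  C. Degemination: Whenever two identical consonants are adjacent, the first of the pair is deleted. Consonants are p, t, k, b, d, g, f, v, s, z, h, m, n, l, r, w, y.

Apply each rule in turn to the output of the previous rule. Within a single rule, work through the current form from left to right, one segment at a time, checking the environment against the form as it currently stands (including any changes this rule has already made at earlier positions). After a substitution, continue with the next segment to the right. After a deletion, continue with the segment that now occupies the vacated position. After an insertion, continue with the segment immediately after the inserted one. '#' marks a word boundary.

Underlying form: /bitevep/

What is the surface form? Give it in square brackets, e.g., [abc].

A Syncope: [bitevep] → [bitvp]
B Vowel Epenthesis: [bitvp] → [bitvap]
C Degemination: no change — [bitvap]

[bitvap]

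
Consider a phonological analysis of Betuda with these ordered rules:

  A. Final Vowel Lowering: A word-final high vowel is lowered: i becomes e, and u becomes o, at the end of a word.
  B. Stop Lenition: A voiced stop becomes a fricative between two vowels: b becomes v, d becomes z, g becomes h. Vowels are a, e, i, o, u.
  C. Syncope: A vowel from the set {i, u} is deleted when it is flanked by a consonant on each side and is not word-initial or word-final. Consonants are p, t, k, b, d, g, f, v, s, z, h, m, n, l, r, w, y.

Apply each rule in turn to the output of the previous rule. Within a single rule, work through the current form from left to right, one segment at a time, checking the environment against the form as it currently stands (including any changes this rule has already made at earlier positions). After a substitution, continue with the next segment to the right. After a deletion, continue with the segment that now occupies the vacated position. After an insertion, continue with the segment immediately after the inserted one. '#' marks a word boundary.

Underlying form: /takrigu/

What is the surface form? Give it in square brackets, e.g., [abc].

[takrho]

A Final Vowel Lowering: [takrigu] → [takrigo]
B Stop Lenition: [takrigo] → [takriho]
C Syncope: [takriho] → [takrho]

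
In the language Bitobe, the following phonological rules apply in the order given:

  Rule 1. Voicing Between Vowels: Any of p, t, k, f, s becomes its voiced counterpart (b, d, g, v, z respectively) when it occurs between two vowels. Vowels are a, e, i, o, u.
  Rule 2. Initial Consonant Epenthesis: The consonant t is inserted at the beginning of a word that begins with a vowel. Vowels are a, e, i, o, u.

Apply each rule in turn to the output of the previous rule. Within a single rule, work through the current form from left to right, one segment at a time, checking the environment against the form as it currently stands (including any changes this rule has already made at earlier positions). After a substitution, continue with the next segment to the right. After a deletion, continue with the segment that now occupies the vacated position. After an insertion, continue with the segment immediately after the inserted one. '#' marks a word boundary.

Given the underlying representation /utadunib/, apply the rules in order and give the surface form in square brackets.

Rule 1 Voicing Between Vowels: [utadunib] → [udadunib]
Rule 2 Initial Consonant Epenthesis: [udadunib] → [tudadunib]

[tudadunib]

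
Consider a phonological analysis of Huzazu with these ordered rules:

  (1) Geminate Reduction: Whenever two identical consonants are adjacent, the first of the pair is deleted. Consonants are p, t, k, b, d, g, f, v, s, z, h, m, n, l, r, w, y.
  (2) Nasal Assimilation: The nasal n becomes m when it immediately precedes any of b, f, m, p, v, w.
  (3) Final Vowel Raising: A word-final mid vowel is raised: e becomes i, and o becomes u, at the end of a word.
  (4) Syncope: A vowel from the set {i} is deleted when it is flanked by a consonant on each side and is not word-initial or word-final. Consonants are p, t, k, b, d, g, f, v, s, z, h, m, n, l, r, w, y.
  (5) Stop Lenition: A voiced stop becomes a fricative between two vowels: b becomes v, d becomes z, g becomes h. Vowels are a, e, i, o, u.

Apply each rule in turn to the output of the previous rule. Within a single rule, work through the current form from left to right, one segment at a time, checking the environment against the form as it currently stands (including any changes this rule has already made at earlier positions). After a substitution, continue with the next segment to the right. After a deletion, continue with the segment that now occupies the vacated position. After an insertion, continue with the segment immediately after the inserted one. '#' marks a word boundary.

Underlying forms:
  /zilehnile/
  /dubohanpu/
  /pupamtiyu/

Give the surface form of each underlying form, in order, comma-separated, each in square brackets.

[zlehnli], [duvohampu], [pupamtyu]

/zilehnile/:
  (1) Geminate Reduction: no change — [zilehnile]
  (2) Nasal Assimilation: no change — [zilehnile]
  (3) Final Vowel Raising: [zilehnile] → [zilehnili]
  (4) Syncope: [zilehnili] → [zlehnli]
  (5) Stop Lenition: no change — [zlehnli]
/dubohanpu/:
  (1) Geminate Reduction: no change — [dubohanpu]
  (2) Nasal Assimilation: [dubohanpu] → [dubohampu]
  (3) Final Vowel Raising: no change — [dubohampu]
  (4) Syncope: no change — [dubohampu]
  (5) Stop Lenition: [dubohampu] → [duvohampu]
/pupamtiyu/:
  (1) Geminate Reduction: no change — [pupamtiyu]
  (2) Nasal Assimilation: no change — [pupamtiyu]
  (3) Final Vowel Raising: no change — [pupamtiyu]
  (4) Syncope: [pupamtiyu] → [pupamtyu]
  (5) Stop Lenition: no change — [pupamtyu]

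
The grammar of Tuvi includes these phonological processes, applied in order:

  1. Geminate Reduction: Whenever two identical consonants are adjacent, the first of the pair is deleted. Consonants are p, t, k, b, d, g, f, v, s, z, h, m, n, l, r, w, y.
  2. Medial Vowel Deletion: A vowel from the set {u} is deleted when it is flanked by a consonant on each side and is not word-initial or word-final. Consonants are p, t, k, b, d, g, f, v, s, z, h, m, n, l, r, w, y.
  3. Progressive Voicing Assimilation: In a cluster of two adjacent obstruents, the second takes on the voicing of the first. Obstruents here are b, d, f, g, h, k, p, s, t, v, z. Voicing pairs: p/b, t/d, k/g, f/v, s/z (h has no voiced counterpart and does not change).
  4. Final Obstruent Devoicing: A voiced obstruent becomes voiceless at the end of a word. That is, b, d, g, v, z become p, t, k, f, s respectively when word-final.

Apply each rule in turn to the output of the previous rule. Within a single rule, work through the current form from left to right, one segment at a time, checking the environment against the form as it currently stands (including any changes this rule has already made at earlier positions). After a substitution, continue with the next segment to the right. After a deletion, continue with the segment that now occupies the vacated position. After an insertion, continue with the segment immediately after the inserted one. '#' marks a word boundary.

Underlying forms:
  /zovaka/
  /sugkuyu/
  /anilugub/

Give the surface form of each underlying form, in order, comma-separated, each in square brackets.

[zovaka], [skkyu], [anilgp]

/zovaka/:
  1 Geminate Reduction: no change — [zovaka]
  2 Medial Vowel Deletion: no change — [zovaka]
  3 Progressive Voicing Assimilation: no change — [zovaka]
  4 Final Obstruent Devoicing: no change — [zovaka]
/sugkuyu/:
  1 Geminate Reduction: no change — [sugkuyu]
  2 Medial Vowel Deletion: [sugkuyu] → [sgkyu]
  3 Progressive Voicing Assimilation: [sgkyu] → [skkyu]
  4 Final Obstruent Devoicing: no change — [skkyu]
/anilugub/:
  1 Geminate Reduction: no change — [anilugub]
  2 Medial Vowel Deletion: [anilugub] → [anilgb]
  3 Progressive Voicing Assimilation: no change — [anilgb]
  4 Final Obstruent Devoicing: [anilgb] → [anilgp]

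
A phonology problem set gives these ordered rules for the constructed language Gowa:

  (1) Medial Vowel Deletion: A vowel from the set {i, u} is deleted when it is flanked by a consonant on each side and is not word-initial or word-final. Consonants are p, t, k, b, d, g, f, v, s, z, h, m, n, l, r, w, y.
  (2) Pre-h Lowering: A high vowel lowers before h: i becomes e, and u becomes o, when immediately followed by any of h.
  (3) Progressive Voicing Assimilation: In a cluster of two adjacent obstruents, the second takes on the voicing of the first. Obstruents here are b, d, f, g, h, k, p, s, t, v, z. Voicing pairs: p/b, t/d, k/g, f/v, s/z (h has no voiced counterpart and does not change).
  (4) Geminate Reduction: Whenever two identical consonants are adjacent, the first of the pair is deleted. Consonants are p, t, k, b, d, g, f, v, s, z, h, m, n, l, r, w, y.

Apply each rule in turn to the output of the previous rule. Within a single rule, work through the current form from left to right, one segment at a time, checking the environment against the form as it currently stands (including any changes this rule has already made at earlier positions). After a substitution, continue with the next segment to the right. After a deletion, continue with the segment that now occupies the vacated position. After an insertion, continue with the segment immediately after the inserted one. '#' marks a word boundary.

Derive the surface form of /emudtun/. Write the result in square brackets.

[emdn]

(1) Medial Vowel Deletion: [emudtun] → [emdtn]
(2) Pre-h Lowering: no change — [emdtn]
(3) Progressive Voicing Assimilation: [emdtn] → [emddn]
(4) Geminate Reduction: [emddn] → [emdn]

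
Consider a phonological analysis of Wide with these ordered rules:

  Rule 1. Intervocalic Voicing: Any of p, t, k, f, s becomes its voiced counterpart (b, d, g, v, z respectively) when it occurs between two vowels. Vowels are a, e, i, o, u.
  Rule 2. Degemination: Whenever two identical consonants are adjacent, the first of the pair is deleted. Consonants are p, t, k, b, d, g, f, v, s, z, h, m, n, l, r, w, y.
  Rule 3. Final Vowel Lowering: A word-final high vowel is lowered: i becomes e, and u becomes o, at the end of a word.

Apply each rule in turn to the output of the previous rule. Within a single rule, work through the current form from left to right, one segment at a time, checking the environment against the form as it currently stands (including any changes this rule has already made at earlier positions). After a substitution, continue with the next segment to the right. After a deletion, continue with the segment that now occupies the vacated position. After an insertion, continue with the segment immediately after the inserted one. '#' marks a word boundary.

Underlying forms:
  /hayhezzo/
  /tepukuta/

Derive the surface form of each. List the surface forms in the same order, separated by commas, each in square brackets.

[hayhezo], [tebuguda]

/hayhezzo/:
  Rule 1 Intervocalic Voicing: no change — [hayhezzo]
  Rule 2 Degemination: [hayhezzo] → [hayhezo]
  Rule 3 Final Vowel Lowering: no change — [hayhezo]
/tepukuta/:
  Rule 1 Intervocalic Voicing: [tepukuta] → [tebuguda]
  Rule 2 Degemination: no change — [tebuguda]
  Rule 3 Final Vowel Lowering: no change — [tebuguda]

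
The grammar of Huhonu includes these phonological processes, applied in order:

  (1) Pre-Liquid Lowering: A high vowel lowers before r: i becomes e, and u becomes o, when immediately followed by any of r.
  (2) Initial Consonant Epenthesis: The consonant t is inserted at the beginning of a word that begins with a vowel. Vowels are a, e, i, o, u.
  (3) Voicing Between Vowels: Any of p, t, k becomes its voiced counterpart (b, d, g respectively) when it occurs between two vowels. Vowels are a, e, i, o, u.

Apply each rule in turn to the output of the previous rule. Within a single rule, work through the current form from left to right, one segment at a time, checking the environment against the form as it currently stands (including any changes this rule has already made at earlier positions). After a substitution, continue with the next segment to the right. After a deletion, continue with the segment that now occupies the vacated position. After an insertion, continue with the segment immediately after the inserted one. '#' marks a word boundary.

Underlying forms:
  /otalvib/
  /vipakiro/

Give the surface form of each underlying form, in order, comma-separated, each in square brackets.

[todalvib], [vibagero]

/otalvib/:
  (1) Pre-Liquid Lowering: no change — [otalvib]
  (2) Initial Consonant Epenthesis: [otalvib] → [totalvib]
  (3) Voicing Between Vowels: [totalvib] → [todalvib]
/vipakiro/:
  (1) Pre-Liquid Lowering: [vipakiro] → [vipakero]
  (2) Initial Consonant Epenthesis: no change — [vipakero]
  (3) Voicing Between Vowels: [vipakero] → [vibagero]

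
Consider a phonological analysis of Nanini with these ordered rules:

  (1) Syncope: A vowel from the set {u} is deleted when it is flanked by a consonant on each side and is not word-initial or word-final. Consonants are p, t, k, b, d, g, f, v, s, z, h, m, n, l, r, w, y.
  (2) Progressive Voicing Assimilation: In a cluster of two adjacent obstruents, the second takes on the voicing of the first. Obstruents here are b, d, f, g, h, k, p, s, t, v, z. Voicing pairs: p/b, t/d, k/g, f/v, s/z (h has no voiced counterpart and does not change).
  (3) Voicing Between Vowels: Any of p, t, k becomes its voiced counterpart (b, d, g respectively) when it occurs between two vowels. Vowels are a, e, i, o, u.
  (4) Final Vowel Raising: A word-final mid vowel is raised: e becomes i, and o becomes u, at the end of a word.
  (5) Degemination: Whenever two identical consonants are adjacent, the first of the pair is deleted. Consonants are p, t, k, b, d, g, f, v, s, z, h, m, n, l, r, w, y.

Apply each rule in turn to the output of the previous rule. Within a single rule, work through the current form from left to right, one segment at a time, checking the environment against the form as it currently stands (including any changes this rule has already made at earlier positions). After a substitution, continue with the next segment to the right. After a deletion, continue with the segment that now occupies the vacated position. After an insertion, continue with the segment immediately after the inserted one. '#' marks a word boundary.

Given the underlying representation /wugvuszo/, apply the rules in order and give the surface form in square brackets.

(1) Syncope: [wugvuszo] → [wgvszo]
(2) Progressive Voicing Assimilation: [wgvszo] → [wgvzzo]
(3) Voicing Between Vowels: no change — [wgvzzo]
(4) Final Vowel Raising: [wgvzzo] → [wgvzzu]
(5) Degemination: [wgvzzu] → [wgvzu]

[wgvzu]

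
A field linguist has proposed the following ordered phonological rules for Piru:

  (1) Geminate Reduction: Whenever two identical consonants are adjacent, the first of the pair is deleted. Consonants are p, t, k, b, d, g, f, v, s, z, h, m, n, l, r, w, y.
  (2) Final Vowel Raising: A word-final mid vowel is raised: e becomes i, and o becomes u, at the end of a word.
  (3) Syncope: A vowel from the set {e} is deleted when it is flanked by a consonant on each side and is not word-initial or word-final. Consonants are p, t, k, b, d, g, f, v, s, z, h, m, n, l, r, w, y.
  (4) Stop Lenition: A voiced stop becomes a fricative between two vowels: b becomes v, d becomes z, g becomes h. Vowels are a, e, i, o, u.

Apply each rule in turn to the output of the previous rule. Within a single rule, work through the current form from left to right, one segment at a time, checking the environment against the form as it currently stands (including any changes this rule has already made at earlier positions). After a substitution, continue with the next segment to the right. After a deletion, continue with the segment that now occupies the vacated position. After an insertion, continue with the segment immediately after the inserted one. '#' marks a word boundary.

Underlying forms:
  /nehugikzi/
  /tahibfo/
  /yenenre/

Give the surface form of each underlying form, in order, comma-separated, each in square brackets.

[nhuhikzi], [tahibfu], [ynnri]

/nehugikzi/:
  (1) Geminate Reduction: no change — [nehugikzi]
  (2) Final Vowel Raising: no change — [nehugikzi]
  (3) Syncope: [nehugikzi] → [nhugikzi]
  (4) Stop Lenition: [nhugikzi] → [nhuhikzi]
/tahibfo/:
  (1) Geminate Reduction: no change — [tahibfo]
  (2) Final Vowel Raising: [tahibfo] → [tahibfu]
  (3) Syncope: no change — [tahibfu]
  (4) Stop Lenition: no change — [tahibfu]
/yenenre/:
  (1) Geminate Reduction: no change — [yenenre]
  (2) Final Vowel Raising: [yenenre] → [yenenri]
  (3) Syncope: [yenenri] → [ynnri]
  (4) Stop Lenition: no change — [ynnri]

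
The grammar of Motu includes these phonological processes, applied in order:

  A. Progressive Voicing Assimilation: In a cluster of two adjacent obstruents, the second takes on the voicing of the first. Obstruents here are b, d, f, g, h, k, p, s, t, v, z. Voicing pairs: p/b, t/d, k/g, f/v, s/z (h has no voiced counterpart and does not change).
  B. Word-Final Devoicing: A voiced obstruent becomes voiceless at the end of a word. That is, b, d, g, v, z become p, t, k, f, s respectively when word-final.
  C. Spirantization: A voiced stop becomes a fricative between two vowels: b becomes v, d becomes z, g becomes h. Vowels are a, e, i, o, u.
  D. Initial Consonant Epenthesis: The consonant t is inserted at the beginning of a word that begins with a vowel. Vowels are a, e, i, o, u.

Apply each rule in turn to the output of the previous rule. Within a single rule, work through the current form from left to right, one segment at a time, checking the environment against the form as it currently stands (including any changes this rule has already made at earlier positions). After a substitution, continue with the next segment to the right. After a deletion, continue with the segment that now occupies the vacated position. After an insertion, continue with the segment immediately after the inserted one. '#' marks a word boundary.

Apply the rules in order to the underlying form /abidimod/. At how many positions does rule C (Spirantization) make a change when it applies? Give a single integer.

2

A Progressive Voicing Assimilation: no change — [abidimod]
B Word-Final Devoicing: [abidimod] → [abidimot]
C Spirantization: [abidimot] → [avizimot]
D Initial Consonant Epenthesis: [avizimot] → [tavizimot]
Rule C changed 2 position(s).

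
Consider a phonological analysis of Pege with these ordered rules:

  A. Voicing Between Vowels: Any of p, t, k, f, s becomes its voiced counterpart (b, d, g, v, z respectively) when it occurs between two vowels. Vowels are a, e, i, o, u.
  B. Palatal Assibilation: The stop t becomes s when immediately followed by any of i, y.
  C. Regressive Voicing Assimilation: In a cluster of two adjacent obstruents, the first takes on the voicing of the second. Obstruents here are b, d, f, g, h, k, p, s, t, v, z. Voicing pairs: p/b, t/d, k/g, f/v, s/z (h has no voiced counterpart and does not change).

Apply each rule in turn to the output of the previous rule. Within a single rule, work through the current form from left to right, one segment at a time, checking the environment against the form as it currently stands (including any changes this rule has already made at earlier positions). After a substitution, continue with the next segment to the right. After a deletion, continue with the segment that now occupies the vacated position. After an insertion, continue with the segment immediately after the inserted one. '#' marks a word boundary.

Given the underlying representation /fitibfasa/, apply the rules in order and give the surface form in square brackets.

[fidipfaza]

A Voicing Between Vowels: [fitibfasa] → [fidibfaza]
B Palatal Assibilation: no change — [fidibfaza]
C Regressive Voicing Assimilation: [fidibfaza] → [fidipfaza]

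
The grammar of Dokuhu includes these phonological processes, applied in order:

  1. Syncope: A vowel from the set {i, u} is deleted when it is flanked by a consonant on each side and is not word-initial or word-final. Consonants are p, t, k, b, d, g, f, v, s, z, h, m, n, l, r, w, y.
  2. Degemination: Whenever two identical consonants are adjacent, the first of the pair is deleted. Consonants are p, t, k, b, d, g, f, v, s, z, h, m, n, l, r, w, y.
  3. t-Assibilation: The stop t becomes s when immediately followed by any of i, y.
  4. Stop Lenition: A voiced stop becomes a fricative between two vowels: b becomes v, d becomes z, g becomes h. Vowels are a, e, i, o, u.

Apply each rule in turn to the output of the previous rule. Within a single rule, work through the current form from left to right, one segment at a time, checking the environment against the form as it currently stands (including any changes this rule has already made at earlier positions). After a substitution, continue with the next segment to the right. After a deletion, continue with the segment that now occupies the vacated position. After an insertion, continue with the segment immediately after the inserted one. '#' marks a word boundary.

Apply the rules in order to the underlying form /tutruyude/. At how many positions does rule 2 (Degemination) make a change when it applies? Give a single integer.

1 Syncope: [tutruyude] → [ttryde]
2 Degemination: [ttryde] → [tryde]
3 t-Assibilation: no change — [tryde]
4 Stop Lenition: no change — [tryde]
Rule 2 changed 1 position(s).

1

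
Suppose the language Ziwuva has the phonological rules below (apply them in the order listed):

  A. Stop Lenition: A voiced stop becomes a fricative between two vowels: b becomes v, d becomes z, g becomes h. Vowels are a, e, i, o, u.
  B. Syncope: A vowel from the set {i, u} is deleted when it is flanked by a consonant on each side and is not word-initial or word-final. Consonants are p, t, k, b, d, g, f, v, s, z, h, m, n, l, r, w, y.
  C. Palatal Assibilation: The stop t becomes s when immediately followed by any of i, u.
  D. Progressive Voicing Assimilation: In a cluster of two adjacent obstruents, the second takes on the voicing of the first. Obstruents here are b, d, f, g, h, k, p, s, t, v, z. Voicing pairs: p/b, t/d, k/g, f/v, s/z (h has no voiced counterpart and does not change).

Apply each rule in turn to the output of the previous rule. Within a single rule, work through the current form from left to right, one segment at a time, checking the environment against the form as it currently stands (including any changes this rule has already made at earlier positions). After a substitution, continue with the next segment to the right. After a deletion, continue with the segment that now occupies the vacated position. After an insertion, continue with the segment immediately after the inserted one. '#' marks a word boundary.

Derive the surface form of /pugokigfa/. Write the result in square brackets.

[phokkfa]

A Stop Lenition: [pugokigfa] → [puhokigfa]
B Syncope: [puhokigfa] → [phokgfa]
C Palatal Assibilation: no change — [phokgfa]
D Progressive Voicing Assimilation: [phokgfa] → [phokkfa]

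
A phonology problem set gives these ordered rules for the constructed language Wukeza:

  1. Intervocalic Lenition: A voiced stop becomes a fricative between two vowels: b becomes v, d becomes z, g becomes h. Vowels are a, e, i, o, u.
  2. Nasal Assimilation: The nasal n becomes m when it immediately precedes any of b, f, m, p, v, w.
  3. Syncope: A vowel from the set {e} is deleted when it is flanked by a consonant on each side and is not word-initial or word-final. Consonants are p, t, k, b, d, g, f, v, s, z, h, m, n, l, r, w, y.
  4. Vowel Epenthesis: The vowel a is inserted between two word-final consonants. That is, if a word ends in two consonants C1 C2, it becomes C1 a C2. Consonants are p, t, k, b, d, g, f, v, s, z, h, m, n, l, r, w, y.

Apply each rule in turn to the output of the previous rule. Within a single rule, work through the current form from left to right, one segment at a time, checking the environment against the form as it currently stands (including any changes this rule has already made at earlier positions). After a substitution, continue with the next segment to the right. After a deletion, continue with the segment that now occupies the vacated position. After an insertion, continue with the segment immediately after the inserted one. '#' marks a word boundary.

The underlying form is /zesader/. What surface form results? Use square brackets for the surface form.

[zsazar]

1 Intervocalic Lenition: [zesader] → [zesazer]
2 Nasal Assimilation: no change — [zesazer]
3 Syncope: [zesazer] → [zsazr]
4 Vowel Epenthesis: [zsazr] → [zsazar]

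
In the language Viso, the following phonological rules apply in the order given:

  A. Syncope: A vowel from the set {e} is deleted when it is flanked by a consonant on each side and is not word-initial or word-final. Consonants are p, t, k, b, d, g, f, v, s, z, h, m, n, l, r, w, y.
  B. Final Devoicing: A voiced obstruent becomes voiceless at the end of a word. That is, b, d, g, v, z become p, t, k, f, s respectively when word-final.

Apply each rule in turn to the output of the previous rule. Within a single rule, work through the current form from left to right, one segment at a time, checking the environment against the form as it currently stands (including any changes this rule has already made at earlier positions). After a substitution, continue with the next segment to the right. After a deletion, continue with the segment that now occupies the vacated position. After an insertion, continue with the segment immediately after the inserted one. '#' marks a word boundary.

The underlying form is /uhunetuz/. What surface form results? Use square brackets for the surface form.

[uhuntus]

A Syncope: [uhunetuz] → [uhuntuz]
B Final Devoicing: [uhuntuz] → [uhuntus]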